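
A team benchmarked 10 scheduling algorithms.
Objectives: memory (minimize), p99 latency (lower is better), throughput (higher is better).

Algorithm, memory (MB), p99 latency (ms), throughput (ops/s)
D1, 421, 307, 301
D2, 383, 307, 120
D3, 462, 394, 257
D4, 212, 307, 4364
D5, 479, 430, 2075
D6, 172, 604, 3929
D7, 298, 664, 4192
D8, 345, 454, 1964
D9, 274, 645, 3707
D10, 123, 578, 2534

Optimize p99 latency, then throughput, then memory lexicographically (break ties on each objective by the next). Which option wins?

D4

First minimize p99 latency: best is 307, kept {D1, D2, D4}.
Then maximize throughput: best is 4364, kept {D4}.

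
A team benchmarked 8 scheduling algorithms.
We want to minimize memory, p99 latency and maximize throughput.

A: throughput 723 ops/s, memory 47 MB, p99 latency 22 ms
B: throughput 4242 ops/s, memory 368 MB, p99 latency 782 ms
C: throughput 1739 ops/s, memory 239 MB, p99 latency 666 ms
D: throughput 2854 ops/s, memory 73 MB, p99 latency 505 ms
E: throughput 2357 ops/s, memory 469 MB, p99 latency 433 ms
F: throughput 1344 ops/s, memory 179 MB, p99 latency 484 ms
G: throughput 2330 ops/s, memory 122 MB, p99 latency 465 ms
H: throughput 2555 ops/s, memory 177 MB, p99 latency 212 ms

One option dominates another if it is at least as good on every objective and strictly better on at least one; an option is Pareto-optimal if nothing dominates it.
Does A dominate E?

A vs E: A is worse on throughput (723 vs 2357), so it does not dominate E.

No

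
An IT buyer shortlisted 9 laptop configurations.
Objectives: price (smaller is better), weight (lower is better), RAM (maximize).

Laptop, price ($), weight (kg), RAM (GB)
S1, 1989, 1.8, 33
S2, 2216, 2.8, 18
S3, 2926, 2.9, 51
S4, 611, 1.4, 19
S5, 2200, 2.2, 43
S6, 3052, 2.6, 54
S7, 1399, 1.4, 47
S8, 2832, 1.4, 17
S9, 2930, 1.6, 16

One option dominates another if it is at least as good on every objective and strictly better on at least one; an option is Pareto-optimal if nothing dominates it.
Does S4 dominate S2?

S4 vs S2: price 611≤2216, weight 1.4≤2.8, RAM 19≥18 — S4 is at least as good on every objective with at least one strict improvement.

Yes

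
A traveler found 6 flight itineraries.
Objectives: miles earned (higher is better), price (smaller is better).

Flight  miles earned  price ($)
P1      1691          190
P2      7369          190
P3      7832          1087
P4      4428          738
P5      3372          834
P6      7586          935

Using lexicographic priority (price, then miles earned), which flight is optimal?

P2

First minimize price: best is 190, kept {P1, P2}.
Then maximize miles earned: best is 7369, kept {P2}.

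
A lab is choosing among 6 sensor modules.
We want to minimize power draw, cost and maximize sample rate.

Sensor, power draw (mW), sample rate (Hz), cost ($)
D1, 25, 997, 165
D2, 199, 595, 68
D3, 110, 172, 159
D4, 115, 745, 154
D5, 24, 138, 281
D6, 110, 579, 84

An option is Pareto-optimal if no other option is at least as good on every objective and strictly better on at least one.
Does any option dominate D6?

No

D1: worse on cost (165 vs 84).
D2: worse on power draw (199 vs 110).
D3: worse on sample rate (172 vs 579).
D4: worse on power draw (115 vs 110).
D5: worse on sample rate (138 vs 579).
No option is at least as good as D6 on every objective and strictly better on one.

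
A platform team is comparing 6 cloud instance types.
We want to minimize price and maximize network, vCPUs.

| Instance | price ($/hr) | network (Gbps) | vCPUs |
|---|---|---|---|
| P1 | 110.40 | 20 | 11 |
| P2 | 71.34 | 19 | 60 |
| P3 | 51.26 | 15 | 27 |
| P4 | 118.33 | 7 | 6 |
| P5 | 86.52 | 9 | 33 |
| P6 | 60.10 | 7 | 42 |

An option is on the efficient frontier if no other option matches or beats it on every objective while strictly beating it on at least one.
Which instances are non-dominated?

P1: not dominated (best network).
P2: not dominated (best vCPUs).
P3: not dominated (best price).
P4: dominated by P1 (price 110.40≤118.33, network 20≥7, vCPUs 11≥6).
P5: dominated by P2 (price 71.34≤86.52, network 19≥9, vCPUs 60≥33).
P6: not dominated.

P1, P2, P3, P6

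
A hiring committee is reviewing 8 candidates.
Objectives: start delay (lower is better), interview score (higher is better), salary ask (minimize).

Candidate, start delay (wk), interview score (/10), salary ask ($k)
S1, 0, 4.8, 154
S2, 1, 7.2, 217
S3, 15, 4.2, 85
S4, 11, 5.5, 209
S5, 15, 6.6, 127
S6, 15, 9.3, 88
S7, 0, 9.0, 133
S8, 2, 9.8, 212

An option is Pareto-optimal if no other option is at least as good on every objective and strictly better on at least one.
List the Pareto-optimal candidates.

S1: dominated by S7 (start delay 0≤0, interview score 9.0≥4.8, salary ask 133≤154).
S2: dominated by S7 (start delay 0≤1, interview score 9.0≥7.2, salary ask 133≤217).
S3: not dominated (best salary ask).
S4: dominated by S7 (start delay 0≤11, interview score 9.0≥5.5, salary ask 133≤209).
S5: dominated by S6 (start delay 15≤15, interview score 9.3≥6.6, salary ask 88≤127).
S6: not dominated.
S7: not dominated.
S8: not dominated (best interview score).

S3, S6, S7, S8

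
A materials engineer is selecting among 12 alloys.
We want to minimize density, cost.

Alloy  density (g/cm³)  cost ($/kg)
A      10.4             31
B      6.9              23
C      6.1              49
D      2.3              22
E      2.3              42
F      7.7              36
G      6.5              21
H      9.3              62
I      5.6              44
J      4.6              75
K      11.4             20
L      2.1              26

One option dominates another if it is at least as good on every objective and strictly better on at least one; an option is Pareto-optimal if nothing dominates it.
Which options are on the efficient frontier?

D, G, K, L

A: dominated by B (density 6.9≤10.4, cost 23≤31).
B: dominated by D (density 2.3≤6.9, cost 22≤23).
C: dominated by D (density 2.3≤6.1, cost 22≤49).
D: not dominated.
E: dominated by D (density 2.3≤2.3, cost 22≤42).
F: dominated by B (density 6.9≤7.7, cost 23≤36).
G: not dominated.
H: dominated by B (density 6.9≤9.3, cost 23≤62).
I: dominated by D (density 2.3≤5.6, cost 22≤44).
J: dominated by D (density 2.3≤4.6, cost 22≤75).
K: not dominated (best cost).
L: not dominated (best density).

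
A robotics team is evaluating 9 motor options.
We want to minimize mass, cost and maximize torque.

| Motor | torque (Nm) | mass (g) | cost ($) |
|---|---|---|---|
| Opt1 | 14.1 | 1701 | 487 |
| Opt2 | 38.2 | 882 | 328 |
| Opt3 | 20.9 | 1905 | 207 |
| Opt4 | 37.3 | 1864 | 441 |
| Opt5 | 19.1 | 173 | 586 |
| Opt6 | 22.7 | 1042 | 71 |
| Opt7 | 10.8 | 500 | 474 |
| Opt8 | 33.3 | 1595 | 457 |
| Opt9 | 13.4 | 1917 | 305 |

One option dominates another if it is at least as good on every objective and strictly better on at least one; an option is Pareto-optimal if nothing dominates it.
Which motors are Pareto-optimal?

Opt2, Opt5, Opt6, Opt7

Opt1: dominated by Opt2 (torque 38.2≥14.1, mass 882≤1701, cost 328≤487).
Opt2: not dominated (best torque).
Opt3: dominated by Opt6 (torque 22.7≥20.9, mass 1042≤1905, cost 71≤207).
Opt4: dominated by Opt2 (torque 38.2≥37.3, mass 882≤1864, cost 328≤441).
Opt5: not dominated (best mass).
Opt6: not dominated (best cost).
Opt7: not dominated.
Opt8: dominated by Opt2 (torque 38.2≥33.3, mass 882≤1595, cost 328≤457).
Opt9: dominated by Opt3 (torque 20.9≥13.4, mass 1905≤1917, cost 207≤305).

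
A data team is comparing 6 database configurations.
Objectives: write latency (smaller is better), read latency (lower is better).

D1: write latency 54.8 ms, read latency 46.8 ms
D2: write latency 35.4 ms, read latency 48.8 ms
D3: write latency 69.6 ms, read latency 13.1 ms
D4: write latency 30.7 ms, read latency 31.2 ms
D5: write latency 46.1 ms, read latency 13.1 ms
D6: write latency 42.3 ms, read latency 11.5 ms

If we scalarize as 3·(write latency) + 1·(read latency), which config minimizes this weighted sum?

D1: 3·54.8 + 1·46.8 = 211.2
D2: 3·35.4 + 1·48.8 = 155.0
D3: 3·69.6 + 1·13.1 = 221.9
D4: 3·30.7 + 1·31.2 = 123.3
D5: 3·46.1 + 1·13.1 = 151.4
D6: 3·42.3 + 1·11.5 = 138.4
Lowest: D4 at 123.3.

D4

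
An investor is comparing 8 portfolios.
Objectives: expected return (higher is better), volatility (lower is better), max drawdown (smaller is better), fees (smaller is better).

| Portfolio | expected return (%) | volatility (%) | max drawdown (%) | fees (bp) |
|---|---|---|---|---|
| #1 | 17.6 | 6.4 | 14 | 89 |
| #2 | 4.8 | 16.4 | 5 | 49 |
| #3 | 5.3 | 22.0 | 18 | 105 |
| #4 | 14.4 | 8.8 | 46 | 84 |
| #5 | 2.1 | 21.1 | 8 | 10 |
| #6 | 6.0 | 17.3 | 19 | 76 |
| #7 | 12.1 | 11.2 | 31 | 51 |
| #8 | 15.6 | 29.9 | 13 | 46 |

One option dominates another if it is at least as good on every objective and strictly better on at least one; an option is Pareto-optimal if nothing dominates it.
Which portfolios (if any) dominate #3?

#1

#1: expected return 17.6≥5.3, volatility 6.4≤22.0, max drawdown 14≤18, fees 89≤105 — dominates #3.
Others (#2, #4, #5, #6, #7, #8) are each worse than #3 on at least one objective.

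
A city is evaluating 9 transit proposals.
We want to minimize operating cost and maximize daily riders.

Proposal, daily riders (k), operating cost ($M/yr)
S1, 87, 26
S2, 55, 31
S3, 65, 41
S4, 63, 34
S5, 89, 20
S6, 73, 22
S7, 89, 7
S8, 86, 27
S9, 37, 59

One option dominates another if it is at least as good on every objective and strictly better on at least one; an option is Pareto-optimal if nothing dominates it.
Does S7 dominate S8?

S7 vs S8: daily riders 89≥86, operating cost 7≤27 — S7 is at least as good on every objective with at least one strict improvement.

Yes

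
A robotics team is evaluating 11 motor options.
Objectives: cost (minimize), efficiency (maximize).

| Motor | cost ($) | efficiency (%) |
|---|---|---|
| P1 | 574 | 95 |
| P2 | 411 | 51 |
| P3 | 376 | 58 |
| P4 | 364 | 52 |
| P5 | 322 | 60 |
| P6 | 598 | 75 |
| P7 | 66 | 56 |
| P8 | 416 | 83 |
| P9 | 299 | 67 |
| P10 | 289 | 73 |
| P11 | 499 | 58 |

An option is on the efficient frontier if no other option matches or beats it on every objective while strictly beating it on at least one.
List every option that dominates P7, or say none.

P1: worse on cost (574 vs 66).
P2: worse on cost (411 vs 66).
P3: worse on cost (376 vs 66).
P4: worse on cost (364 vs 66).
P5: worse on cost (322 vs 66).
P6: worse on cost (598 vs 66).
P8: worse on cost (416 vs 66).
P9: worse on cost (299 vs 66).
P10: worse on cost (289 vs 66).
P11: worse on cost (499 vs 66).
No option dominates P7.

none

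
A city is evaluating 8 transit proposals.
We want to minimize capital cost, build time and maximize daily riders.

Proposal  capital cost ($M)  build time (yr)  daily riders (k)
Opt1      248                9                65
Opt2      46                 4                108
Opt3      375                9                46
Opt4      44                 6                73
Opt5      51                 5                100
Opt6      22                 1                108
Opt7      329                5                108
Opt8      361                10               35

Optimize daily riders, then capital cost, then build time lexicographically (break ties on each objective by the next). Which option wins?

Opt6

First maximize daily riders: best is 108, kept {Opt2, Opt6, Opt7}.
Then minimize capital cost: best is 22, kept {Opt6}.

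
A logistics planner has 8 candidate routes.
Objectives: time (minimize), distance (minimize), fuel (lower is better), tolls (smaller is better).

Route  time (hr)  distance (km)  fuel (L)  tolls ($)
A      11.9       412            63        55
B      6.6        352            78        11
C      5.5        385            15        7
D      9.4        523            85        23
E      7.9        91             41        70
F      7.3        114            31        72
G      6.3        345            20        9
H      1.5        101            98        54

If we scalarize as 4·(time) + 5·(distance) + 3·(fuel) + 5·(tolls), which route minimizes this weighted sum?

E

A: 4·11.9 + 5·412 + 3·63 + 5·55 = 2571.6
B: 4·6.6 + 5·352 + 3·78 + 5·11 = 2075.4
C: 4·5.5 + 5·385 + 3·15 + 5·7 = 2027.0
D: 4·9.4 + 5·523 + 3·85 + 5·23 = 3022.6
E: 4·7.9 + 5·91 + 3·41 + 5·70 = 959.6
F: 4·7.3 + 5·114 + 3·31 + 5·72 = 1052.2
G: 4·6.3 + 5·345 + 3·20 + 5·9 = 1855.2
H: 4·1.5 + 5·101 + 3·98 + 5·54 = 1075.0
Lowest: E at 959.6.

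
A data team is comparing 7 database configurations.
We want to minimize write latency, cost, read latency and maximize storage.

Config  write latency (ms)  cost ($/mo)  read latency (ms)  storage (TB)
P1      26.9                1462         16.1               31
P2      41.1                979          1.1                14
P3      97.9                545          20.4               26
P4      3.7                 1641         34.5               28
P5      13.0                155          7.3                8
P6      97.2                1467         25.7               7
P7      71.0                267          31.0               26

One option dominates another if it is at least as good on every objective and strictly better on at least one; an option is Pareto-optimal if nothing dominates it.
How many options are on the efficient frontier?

P1: not dominated (best storage).
P2: not dominated (best read latency).
P3: not dominated.
P4: not dominated (best write latency).
P5: not dominated (best cost).
P6: dominated by P1 (write latency 26.9≤97.2, cost 1462≤1467, read latency 16.1≤25.7, storage 31≥7).
P7: not dominated.
Pareto-optimal: P1, P2, P3, P4, P5, P7 → 6.

6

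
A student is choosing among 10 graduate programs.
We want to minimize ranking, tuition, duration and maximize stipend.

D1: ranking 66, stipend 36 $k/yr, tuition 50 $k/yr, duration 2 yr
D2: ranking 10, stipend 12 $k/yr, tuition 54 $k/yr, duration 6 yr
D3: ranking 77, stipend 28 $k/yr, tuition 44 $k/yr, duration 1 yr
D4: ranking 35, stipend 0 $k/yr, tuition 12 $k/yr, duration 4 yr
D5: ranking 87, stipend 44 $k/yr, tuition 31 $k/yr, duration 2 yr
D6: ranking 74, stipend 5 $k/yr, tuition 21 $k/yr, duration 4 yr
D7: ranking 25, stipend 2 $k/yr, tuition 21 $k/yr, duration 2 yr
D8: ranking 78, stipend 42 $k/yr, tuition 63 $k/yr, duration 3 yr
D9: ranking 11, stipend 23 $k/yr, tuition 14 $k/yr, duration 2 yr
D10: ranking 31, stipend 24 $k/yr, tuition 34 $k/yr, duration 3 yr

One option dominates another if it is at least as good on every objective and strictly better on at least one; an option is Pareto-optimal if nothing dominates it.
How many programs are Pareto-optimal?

D1: not dominated.
D2: not dominated (best ranking).
D3: not dominated (best duration).
D4: not dominated (best tuition).
D5: not dominated (best stipend).
D6: dominated by D9 (ranking 11≤74, stipend 23≥5, tuition 14≤21, duration 2≤4).
D7: dominated by D9 (ranking 11≤25, stipend 23≥2, tuition 14≤21, duration 2≤2).
D8: not dominated.
D9: not dominated.
D10: not dominated.
Pareto-optimal: D1, D2, D3, D4, D5, D8, D9, D10 → 8.

8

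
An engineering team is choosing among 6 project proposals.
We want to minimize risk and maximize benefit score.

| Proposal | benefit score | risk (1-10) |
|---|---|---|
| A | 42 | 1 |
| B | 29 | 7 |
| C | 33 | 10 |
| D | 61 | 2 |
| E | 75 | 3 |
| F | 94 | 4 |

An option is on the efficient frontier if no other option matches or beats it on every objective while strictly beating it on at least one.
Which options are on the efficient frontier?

A, D, E, F

A: not dominated (best risk).
B: dominated by A (benefit score 42≥29, risk 1≤7).
C: dominated by A (benefit score 42≥33, risk 1≤10).
D: not dominated.
E: not dominated.
F: not dominated (best benefit score).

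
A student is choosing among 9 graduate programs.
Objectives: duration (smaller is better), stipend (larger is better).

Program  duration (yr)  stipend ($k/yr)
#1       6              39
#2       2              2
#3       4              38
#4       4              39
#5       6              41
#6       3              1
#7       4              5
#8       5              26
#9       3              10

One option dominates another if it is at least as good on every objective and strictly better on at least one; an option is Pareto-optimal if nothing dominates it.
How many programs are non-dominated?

4

#1: dominated by #4 (duration 4≤6, stipend 39≥39).
#2: not dominated (best duration).
#3: dominated by #4 (duration 4≤4, stipend 39≥38).
#4: not dominated.
#5: not dominated (best stipend).
#6: dominated by #2 (duration 2≤3, stipend 2≥1).
#7: dominated by #3 (duration 4≤4, stipend 38≥5).
#8: dominated by #3 (duration 4≤5, stipend 38≥26).
#9: not dominated.
Pareto-optimal: #2, #4, #5, #9 → 4.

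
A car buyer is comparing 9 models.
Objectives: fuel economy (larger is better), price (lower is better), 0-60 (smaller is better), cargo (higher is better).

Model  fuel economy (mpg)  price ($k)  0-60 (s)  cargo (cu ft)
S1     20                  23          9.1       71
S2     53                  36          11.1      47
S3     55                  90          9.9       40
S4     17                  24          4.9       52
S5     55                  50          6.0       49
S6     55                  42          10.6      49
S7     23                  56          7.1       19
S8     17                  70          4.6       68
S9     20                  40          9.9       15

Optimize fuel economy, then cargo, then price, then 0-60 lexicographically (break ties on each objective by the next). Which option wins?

S6

First maximize fuel economy: best is 55, kept {S3, S5, S6}.
Then maximize cargo: best is 49, kept {S5, S6}.
Then minimize price: best is 42, kept {S6}.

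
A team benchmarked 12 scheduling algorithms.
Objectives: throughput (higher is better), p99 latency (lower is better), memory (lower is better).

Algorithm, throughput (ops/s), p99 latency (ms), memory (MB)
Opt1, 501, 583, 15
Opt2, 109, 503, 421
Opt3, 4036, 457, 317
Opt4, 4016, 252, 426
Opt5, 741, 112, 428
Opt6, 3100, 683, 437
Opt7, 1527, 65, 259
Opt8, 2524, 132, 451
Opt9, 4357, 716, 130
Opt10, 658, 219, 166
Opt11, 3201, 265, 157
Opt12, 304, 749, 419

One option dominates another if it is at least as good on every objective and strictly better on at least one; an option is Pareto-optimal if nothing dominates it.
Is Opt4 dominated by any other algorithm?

No

Opt1: worse on throughput (501 vs 4016).
Opt2: worse on throughput (109 vs 4016).
Opt3: worse on p99 latency (457 vs 252).
Opt5: worse on throughput (741 vs 4016).
Opt6: worse on throughput (3100 vs 4016).
Opt7: worse on throughput (1527 vs 4016).
Opt8: worse on throughput (2524 vs 4016).
Opt9: worse on p99 latency (716 vs 252).
Opt10: worse on throughput (658 vs 4016).
Opt11: worse on throughput (3201 vs 4016).
Opt12: worse on throughput (304 vs 4016).
No option is at least as good as Opt4 on every objective and strictly better on one.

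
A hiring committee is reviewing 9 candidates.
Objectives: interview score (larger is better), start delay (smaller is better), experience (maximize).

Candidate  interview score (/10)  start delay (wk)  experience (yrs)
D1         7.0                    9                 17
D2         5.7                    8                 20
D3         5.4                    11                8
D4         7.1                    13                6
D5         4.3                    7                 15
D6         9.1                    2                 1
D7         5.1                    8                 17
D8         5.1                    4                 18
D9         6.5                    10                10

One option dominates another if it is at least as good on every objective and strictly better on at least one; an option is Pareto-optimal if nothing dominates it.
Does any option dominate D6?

D1: worse on interview score (7.0 vs 9.1).
D2: worse on interview score (5.7 vs 9.1).
D3: worse on interview score (5.4 vs 9.1).
D4: worse on interview score (7.1 vs 9.1).
D5: worse on interview score (4.3 vs 9.1).
D7: worse on interview score (5.1 vs 9.1).
D8: worse on interview score (5.1 vs 9.1).
D9: worse on interview score (6.5 vs 9.1).
No option is at least as good as D6 on every objective and strictly better on one.

No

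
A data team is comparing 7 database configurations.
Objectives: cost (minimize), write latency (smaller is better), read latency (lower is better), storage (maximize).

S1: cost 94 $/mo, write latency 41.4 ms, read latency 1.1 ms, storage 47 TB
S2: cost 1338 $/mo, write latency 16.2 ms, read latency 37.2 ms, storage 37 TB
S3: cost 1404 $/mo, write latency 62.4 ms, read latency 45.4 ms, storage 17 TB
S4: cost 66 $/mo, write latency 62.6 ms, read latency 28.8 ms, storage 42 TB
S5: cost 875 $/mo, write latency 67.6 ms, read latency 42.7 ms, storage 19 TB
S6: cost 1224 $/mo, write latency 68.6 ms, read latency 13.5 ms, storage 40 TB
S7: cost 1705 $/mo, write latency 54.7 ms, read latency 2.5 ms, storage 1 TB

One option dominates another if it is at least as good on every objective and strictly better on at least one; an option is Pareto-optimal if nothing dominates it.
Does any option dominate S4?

No

S1: worse on cost (94 vs 66).
S2: worse on cost (1338 vs 66).
S3: worse on cost (1404 vs 66).
S5: worse on cost (875 vs 66).
S6: worse on cost (1224 vs 66).
S7: worse on cost (1705 vs 66).
No option is at least as good as S4 on every objective and strictly better on one.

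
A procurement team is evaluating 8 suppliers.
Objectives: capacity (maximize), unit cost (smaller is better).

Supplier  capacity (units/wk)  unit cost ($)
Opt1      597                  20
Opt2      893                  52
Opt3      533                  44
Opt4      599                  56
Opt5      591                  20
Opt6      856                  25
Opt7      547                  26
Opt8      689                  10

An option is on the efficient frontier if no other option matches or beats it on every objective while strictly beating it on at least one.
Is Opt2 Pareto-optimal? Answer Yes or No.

Yes

Opt1: worse on capacity (597 vs 893).
Opt3: worse on capacity (533 vs 893).
Opt4: worse on capacity (599 vs 893).
Opt5: worse on capacity (591 vs 893).
Opt6: worse on capacity (856 vs 893).
Opt7: worse on capacity (547 vs 893).
Opt8: worse on capacity (689 vs 893).
No option is at least as good as Opt2 on every objective and strictly better on one.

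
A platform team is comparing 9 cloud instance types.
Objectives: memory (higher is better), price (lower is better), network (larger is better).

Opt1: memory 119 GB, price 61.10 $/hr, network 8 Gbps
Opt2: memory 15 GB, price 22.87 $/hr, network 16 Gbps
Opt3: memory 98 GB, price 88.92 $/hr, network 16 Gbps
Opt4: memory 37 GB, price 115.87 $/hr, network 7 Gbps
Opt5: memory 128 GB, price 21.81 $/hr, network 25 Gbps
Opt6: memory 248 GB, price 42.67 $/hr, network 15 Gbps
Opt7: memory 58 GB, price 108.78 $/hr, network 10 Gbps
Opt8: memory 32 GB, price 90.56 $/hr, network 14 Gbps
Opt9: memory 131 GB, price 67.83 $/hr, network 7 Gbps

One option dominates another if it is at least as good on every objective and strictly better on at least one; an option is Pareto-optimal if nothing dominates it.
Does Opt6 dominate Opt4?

Yes

Opt6 vs Opt4: memory 248≥37, price 42.67≤115.87, network 15≥7 — Opt6 is at least as good on every objective with at least one strict improvement.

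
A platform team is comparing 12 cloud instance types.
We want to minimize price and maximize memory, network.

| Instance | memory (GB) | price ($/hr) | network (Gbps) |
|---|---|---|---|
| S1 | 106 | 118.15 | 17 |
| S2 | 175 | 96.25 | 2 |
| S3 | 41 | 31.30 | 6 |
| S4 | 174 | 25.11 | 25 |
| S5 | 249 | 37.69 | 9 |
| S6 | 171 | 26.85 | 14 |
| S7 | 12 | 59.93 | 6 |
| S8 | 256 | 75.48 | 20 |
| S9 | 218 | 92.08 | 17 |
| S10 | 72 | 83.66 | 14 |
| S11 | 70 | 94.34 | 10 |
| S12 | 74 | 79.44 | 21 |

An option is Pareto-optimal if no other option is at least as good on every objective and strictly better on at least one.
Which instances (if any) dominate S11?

S4: memory 174≥70, price 25.11≤94.34, network 25≥10 — dominates S11.
S6: memory 171≥70, price 26.85≤94.34, network 14≥10 — dominates S11.
S8: memory 256≥70, price 75.48≤94.34, network 20≥10 — dominates S11.
S9: memory 218≥70, price 92.08≤94.34, network 17≥10 — dominates S11.
S10: memory 72≥70, price 83.66≤94.34, network 14≥10 — dominates S11.
S12: memory 74≥70, price 79.44≤94.34, network 21≥10 — dominates S11.
Others (S1, S2, S3, S5, S7) are each worse than S11 on at least one objective.

S4, S6, S8, S9, S10, S12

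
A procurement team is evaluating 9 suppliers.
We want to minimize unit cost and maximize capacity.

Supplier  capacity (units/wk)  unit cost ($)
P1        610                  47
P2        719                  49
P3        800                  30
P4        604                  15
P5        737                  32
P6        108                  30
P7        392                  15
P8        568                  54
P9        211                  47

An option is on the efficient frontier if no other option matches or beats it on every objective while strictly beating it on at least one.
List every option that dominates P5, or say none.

P3

P3: capacity 800≥737, unit cost 30≤32 — dominates P5.
Others (P1, P2, P4, P6, P7, P8, P9) are each worse than P5 on at least one objective.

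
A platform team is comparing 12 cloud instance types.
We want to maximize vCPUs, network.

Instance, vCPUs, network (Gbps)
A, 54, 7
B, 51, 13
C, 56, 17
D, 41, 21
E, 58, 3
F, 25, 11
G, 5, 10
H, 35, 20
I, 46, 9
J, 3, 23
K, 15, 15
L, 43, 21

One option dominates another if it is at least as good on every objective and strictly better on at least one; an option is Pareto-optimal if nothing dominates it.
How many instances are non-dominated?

A: dominated by C (vCPUs 56≥54, network 17≥7).
B: dominated by C (vCPUs 56≥51, network 17≥13).
C: not dominated.
D: dominated by L (vCPUs 43≥41, network 21≥21).
E: not dominated (best vCPUs).
F: dominated by B (vCPUs 51≥25, network 13≥11).
G: dominated by B (vCPUs 51≥5, network 13≥10).
H: dominated by D (vCPUs 41≥35, network 21≥20).
I: dominated by B (vCPUs 51≥46, network 13≥9).
J: not dominated (best network).
K: dominated by C (vCPUs 56≥15, network 17≥15).
L: not dominated.
Pareto-optimal: C, E, J, L → 4.

4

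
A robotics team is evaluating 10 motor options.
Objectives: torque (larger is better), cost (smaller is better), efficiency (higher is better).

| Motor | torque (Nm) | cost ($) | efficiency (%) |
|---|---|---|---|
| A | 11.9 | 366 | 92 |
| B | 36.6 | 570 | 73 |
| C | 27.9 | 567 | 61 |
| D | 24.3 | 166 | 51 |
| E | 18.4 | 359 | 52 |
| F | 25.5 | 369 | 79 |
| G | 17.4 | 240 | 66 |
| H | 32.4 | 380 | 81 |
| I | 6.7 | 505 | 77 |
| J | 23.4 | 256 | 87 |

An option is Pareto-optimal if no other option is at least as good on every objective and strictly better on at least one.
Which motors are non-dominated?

A, B, D, F, G, H, J

A: not dominated (best efficiency).
B: not dominated (best torque).
C: dominated by H (torque 32.4≥27.9, cost 380≤567, efficiency 81≥61).
D: not dominated (best cost).
E: dominated by J (torque 23.4≥18.4, cost 256≤359, efficiency 87≥52).
F: not dominated.
G: not dominated.
H: not dominated.
I: dominated by A (torque 11.9≥6.7, cost 366≤505, efficiency 92≥77).
J: not dominated.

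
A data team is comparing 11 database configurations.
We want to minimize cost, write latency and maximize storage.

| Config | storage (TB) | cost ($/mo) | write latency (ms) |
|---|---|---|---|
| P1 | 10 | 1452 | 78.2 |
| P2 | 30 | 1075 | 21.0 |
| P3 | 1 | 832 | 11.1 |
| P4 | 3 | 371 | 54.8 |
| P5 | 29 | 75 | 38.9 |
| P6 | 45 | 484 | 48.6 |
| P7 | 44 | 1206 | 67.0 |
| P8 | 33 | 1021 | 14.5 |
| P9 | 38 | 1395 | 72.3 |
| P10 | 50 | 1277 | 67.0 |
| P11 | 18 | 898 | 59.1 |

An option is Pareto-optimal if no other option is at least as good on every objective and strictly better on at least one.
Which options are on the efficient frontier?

P1: dominated by P2 (storage 30≥10, cost 1075≤1452, write latency 21.0≤78.2).
P2: dominated by P8 (storage 33≥30, cost 1021≤1075, write latency 14.5≤21.0).
P3: not dominated (best write latency).
P4: dominated by P5 (storage 29≥3, cost 75≤371, write latency 38.9≤54.8).
P5: not dominated (best cost).
P6: not dominated.
P7: dominated by P6 (storage 45≥44, cost 484≤1206, write latency 48.6≤67.0).
P8: not dominated.
P9: dominated by P6 (storage 45≥38, cost 484≤1395, write latency 48.6≤72.3).
P10: not dominated (best storage).
P11: dominated by P5 (storage 29≥18, cost 75≤898, write latency 38.9≤59.1).

P3, P5, P6, P8, P10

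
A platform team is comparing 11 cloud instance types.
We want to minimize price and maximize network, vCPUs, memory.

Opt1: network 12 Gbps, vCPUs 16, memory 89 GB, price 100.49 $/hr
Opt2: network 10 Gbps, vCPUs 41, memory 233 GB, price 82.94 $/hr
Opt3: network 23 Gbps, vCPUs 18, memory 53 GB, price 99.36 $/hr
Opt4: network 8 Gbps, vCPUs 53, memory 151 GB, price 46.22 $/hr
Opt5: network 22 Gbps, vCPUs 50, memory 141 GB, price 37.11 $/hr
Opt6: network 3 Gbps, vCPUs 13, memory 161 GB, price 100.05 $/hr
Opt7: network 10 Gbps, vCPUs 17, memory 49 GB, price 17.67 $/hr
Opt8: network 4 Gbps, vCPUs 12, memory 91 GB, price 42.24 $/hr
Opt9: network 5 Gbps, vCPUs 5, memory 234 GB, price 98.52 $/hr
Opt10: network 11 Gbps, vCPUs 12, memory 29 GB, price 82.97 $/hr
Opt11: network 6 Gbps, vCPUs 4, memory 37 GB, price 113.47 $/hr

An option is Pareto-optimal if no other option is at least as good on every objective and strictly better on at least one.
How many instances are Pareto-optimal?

6

Opt1: dominated by Opt5 (network 22≥12, vCPUs 50≥16, memory 141≥89, price 37.11≤100.49).
Opt2: not dominated.
Opt3: not dominated (best network).
Opt4: not dominated (best vCPUs).
Opt5: not dominated.
Opt6: dominated by Opt2 (network 10≥3, vCPUs 41≥13, memory 233≥161, price 82.94≤100.05).
Opt7: not dominated (best price).
Opt8: dominated by Opt5 (network 22≥4, vCPUs 50≥12, memory 141≥91, price 37.11≤42.24).
Opt9: not dominated (best memory).
Opt10: dominated by Opt5 (network 22≥11, vCPUs 50≥12, memory 141≥29, price 37.11≤82.97).
Opt11: dominated by Opt1 (network 12≥6, vCPUs 16≥4, memory 89≥37, price 100.49≤113.47).
Pareto-optimal: Opt2, Opt3, Opt4, Opt5, Opt7, Opt9 → 6.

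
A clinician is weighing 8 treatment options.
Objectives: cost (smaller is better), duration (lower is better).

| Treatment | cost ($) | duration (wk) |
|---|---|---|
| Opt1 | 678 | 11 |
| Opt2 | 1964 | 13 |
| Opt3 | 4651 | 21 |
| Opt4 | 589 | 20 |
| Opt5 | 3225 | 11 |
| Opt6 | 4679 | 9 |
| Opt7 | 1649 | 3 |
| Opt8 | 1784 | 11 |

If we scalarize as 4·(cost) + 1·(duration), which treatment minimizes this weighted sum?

Opt4

Opt1: 4·678 + 1·11 = 2723
Opt2: 4·1964 + 1·13 = 7869
Opt3: 4·4651 + 1·21 = 18625
Opt4: 4·589 + 1·20 = 2376
Opt5: 4·3225 + 1·11 = 12911
Opt6: 4·4679 + 1·9 = 18725
Opt7: 4·1649 + 1·3 = 6599
Opt8: 4·1784 + 1·11 = 7147
Lowest: Opt4 at 2376.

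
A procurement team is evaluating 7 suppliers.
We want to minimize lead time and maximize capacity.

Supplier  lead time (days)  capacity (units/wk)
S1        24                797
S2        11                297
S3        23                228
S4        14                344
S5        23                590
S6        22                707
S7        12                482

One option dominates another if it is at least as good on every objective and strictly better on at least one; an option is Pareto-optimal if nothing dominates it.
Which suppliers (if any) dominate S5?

S6

S6: lead time 22≤23, capacity 707≥590 — dominates S5.
Others (S1, S2, S3, S4, S7) are each worse than S5 on at least one objective.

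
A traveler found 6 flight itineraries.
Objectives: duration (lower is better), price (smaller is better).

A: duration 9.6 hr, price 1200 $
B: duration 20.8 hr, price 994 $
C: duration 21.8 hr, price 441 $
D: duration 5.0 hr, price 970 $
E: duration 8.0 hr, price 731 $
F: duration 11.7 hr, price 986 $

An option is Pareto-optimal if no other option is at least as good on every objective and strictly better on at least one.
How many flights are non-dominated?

A: dominated by D (duration 5.0≤9.6, price 970≤1200).
B: dominated by D (duration 5.0≤20.8, price 970≤994).
C: not dominated (best price).
D: not dominated (best duration).
E: not dominated.
F: dominated by D (duration 5.0≤11.7, price 970≤986).
Pareto-optimal: C, D, E → 3.

3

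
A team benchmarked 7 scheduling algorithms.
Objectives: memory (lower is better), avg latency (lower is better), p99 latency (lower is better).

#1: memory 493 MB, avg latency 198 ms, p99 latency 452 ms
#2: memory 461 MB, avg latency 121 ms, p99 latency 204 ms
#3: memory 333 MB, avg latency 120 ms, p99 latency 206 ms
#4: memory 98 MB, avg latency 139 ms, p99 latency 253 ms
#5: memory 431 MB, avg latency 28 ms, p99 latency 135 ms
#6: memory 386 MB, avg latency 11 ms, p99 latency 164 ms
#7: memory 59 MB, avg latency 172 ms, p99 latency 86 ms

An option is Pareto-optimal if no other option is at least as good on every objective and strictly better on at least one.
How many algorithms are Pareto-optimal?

5

#1: dominated by #2 (memory 461≤493, avg latency 121≤198, p99 latency 204≤452).
#2: dominated by #5 (memory 431≤461, avg latency 28≤121, p99 latency 135≤204).
#3: not dominated.
#4: not dominated.
#5: not dominated.
#6: not dominated (best avg latency).
#7: not dominated (best memory).
Pareto-optimal: #3, #4, #5, #6, #7 → 5.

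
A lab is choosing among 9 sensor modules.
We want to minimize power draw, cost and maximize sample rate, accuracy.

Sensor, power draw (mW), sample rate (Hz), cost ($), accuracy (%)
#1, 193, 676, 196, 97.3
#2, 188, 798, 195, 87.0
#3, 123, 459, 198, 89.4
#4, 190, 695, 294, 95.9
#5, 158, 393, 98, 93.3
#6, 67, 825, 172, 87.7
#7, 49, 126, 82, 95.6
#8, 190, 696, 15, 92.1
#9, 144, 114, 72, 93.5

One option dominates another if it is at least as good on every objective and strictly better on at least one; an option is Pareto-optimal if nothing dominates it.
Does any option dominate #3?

No

#1: worse on power draw (193 vs 123).
#2: worse on power draw (188 vs 123).
#4: worse on power draw (190 vs 123).
#5: worse on power draw (158 vs 123).
#6: worse on accuracy (87.7 vs 89.4).
#7: worse on sample rate (126 vs 459).
#8: worse on power draw (190 vs 123).
#9: worse on power draw (144 vs 123).
No option is at least as good as #3 on every objective and strictly better on one.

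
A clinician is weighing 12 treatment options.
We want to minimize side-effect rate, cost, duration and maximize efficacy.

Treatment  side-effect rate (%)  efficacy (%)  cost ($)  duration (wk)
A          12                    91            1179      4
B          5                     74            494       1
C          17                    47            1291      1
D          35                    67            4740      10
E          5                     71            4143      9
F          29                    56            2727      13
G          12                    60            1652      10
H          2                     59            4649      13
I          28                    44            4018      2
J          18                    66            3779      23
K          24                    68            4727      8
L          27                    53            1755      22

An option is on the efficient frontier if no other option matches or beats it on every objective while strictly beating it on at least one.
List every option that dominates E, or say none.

B

B: side-effect rate 5≤5, efficacy 74≥71, cost 494≤4143, duration 1≤9 — dominates E.
Others (A, C, D, F, G, H, I, J, K, L) are each worse than E on at least one objective.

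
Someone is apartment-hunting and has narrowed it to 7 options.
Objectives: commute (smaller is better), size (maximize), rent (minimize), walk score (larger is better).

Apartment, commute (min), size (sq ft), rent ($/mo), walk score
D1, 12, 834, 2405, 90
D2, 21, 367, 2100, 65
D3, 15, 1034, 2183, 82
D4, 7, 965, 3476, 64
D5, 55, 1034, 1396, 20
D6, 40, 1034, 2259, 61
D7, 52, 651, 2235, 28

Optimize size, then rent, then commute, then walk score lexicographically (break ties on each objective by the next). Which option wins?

First maximize size: best is 1034, kept {D3, D5, D6}.
Then minimize rent: best is 1396, kept {D5}.

D5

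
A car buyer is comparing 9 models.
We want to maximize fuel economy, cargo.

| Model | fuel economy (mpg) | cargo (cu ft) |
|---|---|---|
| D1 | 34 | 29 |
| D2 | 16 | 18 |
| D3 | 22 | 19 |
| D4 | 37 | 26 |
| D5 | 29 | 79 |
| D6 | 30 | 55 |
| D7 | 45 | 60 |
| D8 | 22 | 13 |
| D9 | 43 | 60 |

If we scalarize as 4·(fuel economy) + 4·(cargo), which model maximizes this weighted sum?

D1: 4·34 + 4·29 = 252
D2: 4·16 + 4·18 = 136
D3: 4·22 + 4·19 = 164
D4: 4·37 + 4·26 = 252
D5: 4·29 + 4·79 = 432
D6: 4·30 + 4·55 = 340
D7: 4·45 + 4·60 = 420
D8: 4·22 + 4·13 = 140
D9: 4·43 + 4·60 = 412
Highest: D5 at 432.

D5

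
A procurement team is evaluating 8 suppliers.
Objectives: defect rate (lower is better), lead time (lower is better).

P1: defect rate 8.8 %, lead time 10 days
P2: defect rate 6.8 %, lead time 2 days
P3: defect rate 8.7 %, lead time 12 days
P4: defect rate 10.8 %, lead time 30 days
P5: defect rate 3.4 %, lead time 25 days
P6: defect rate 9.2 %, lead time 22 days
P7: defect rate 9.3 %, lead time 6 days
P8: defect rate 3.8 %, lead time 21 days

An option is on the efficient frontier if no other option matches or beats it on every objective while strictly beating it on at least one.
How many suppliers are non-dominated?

3

P1: dominated by P2 (defect rate 6.8≤8.8, lead time 2≤10).
P2: not dominated (best lead time).
P3: dominated by P2 (defect rate 6.8≤8.7, lead time 2≤12).
P4: dominated by P1 (defect rate 8.8≤10.8, lead time 10≤30).
P5: not dominated (best defect rate).
P6: dominated by P1 (defect rate 8.8≤9.2, lead time 10≤22).
P7: dominated by P2 (defect rate 6.8≤9.3, lead time 2≤6).
P8: not dominated.
Pareto-optimal: P2, P5, P8 → 3.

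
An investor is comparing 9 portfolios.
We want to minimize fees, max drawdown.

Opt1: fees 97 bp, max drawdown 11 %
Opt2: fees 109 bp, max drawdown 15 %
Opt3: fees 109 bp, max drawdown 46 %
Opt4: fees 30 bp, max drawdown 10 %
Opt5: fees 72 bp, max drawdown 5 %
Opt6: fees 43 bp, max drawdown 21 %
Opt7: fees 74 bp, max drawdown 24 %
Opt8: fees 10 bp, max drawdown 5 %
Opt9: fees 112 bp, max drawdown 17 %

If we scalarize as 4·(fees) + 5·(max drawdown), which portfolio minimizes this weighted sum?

Opt8

Opt1: 4·97 + 5·11 = 443
Opt2: 4·109 + 5·15 = 511
Opt3: 4·109 + 5·46 = 666
Opt4: 4·30 + 5·10 = 170
Opt5: 4·72 + 5·5 = 313
Opt6: 4·43 + 5·21 = 277
Opt7: 4·74 + 5·24 = 416
Opt8: 4·10 + 5·5 = 65
Opt9: 4·112 + 5·17 = 533
Lowest: Opt8 at 65.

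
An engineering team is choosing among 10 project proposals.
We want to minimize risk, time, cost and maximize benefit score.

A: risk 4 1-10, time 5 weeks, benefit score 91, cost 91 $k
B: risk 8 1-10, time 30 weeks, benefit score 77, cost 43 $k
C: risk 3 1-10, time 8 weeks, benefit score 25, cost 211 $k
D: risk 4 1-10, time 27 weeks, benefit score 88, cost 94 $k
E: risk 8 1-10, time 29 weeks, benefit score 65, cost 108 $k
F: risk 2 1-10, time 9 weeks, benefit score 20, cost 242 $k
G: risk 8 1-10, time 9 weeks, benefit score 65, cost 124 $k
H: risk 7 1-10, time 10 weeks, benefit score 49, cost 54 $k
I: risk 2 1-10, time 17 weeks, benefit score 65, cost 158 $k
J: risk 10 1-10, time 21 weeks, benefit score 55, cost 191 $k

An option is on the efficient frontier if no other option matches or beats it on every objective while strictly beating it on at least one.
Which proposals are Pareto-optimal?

A: not dominated (best time).
B: not dominated (best cost).
C: not dominated.
D: dominated by A (risk 4≤4, time 5≤27, benefit score 91≥88, cost 91≤94).
E: dominated by A (risk 4≤8, time 5≤29, benefit score 91≥65, cost 91≤108).
F: not dominated.
G: dominated by A (risk 4≤8, time 5≤9, benefit score 91≥65, cost 91≤124).
H: not dominated.
I: not dominated.
J: dominated by A (risk 4≤10, time 5≤21, benefit score 91≥55, cost 91≤191).

A, B, C, F, H, I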